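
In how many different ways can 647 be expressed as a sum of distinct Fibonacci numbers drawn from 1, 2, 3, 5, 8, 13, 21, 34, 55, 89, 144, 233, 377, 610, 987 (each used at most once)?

22

Starting from the Zeckendorf form and repeatedly splitting a term F_k into F_{k−1} + F_{k−2} (when neither is already used) reaches every representation.
647 = 610+34+3 = 610+34+2+1 = 610+21+13+3 = 377+233+34+3 = 610+21+13+2+1 = … (17 more), for 22 in all.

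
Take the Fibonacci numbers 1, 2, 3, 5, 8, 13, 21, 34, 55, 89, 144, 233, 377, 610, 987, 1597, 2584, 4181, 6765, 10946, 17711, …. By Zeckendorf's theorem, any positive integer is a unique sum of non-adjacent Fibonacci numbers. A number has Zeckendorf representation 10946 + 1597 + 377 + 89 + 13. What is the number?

13022

10946 + 1597 + 377 + 89 + 13 = 13022.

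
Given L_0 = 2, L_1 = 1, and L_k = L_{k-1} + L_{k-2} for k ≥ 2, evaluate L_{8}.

Iterating the recurrence up to L_{4} = 7 and L_{3} = 4:
L_{5} = L_{4} + L_{3} = 7 + 4 = 11
L_{6} = L_{5} + L_{4} = 11 + 7 = 18
L_{7} = L_{6} + L_{5} = 18 + 11 = 29
L_{8} = L_{7} + L_{6} = 29 + 18 = 47

47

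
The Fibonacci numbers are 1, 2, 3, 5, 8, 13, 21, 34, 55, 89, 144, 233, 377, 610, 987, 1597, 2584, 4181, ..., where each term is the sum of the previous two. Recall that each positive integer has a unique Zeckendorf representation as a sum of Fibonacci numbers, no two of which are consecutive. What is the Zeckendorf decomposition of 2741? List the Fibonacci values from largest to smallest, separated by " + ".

largest Fibonacci ≤ 2741 is 2584; 2741 − 2584 = 157
largest Fibonacci ≤ 157 is 144; 157 − 144 = 13
largest Fibonacci ≤ 13 is 13; 13 − 13 = 0
So 2741 = 2584 + 144 + 13, with no two terms consecutive in the sequence.

2584 + 144 + 13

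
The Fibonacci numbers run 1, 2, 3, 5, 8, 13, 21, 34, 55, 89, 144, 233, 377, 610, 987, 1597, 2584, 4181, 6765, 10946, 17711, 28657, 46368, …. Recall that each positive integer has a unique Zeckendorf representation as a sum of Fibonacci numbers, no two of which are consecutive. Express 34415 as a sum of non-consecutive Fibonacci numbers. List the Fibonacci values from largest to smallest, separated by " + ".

28657 + 4181 + 987 + 377 + 144 + 55 + 13 + 1

Repeatedly subtract the largest Fibonacci number that fits:
34415: greatest Fibonacci not exceeding it is 28657, leaving 5758
5758: greatest Fibonacci not exceeding it is 4181, leaving 1577
1577: greatest Fibonacci not exceeding it is 987, leaving 590
590: greatest Fibonacci not exceeding it is 377, leaving 213
213: greatest Fibonacci not exceeding it is 144, leaving 69
69: greatest Fibonacci not exceeding it is 55, leaving 14
14: greatest Fibonacci not exceeding it is 13, leaving 1
1: greatest Fibonacci not exceeding it is 1, leaving 0
So 34415 = 28657 + 4181 + 987 + 377 + 144 + 55 + 13 + 1, with no two terms consecutive in the sequence.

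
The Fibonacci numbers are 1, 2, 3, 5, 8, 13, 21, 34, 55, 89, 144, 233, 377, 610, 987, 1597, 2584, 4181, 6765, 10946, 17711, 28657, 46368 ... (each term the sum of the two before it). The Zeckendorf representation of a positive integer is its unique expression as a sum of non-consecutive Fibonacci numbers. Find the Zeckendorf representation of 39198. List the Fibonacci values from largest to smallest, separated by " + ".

28657 + 6765 + 2584 + 987 + 144 + 55 + 5 + 1

Repeatedly subtract the largest Fibonacci number that fits:
39198: greatest Fibonacci not exceeding it is 28657, leaving 10541
10541: greatest Fibonacci not exceeding it is 6765, leaving 3776
3776: greatest Fibonacci not exceeding it is 2584, leaving 1192
1192: greatest Fibonacci not exceeding it is 987, leaving 205
205: greatest Fibonacci not exceeding it is 144, leaving 61
61: greatest Fibonacci not exceeding it is 55, leaving 6
6: greatest Fibonacci not exceeding it is 5, leaving 1
1: greatest Fibonacci not exceeding it is 1, leaving 0
So 39198 = 28657 + 6765 + 2584 + 987 + 144 + 55 + 5 + 1, with no two terms consecutive in the sequence.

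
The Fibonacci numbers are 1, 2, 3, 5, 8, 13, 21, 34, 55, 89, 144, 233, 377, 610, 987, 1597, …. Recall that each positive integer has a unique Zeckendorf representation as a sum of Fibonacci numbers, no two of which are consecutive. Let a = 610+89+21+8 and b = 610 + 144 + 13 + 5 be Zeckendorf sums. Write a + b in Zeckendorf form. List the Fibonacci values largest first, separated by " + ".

987 + 377 + 89 + 34 + 13

The two numbers are 728 and 772, so their sum is 1500.
Greedy algorithm:
1500 − 987 = 513
513 − 377 = 136
136 − 89 = 47
47 − 34 = 13
13 − 13 = 0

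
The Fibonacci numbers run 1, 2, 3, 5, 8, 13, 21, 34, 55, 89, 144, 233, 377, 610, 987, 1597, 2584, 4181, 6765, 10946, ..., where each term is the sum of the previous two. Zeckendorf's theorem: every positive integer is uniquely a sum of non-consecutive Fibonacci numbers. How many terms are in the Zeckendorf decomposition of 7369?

7369 − 6765 = 604
604 − 377 = 227
227 − 144 = 83
83 − 55 = 28
28 − 21 = 7
7 − 5 = 2
2 − 2 = 0
7369 = 6765 + 377 + 144 + 55 + 21 + 5 + 2, which has 7 terms.

7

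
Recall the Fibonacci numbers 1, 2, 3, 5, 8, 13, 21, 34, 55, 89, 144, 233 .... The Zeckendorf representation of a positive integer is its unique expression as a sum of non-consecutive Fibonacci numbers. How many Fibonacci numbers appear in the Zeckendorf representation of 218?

largest Fibonacci ≤ 218 is 144; 218 − 144 = 74
largest Fibonacci ≤ 74 is 55; 74 − 55 = 19
largest Fibonacci ≤ 19 is 13; 19 − 13 = 6
largest Fibonacci ≤ 6 is 5; 6 − 5 = 1
largest Fibonacci ≤ 1 is 1; 1 − 1 = 0
218 = 144 + 55 + 13 + 5 + 1, which has 5 terms.

5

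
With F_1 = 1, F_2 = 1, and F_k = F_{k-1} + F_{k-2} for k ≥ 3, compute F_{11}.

89

Iterating the recurrence up to F_{4} = 3 and F_{3} = 2:
F_{5} = F_{4} + F_{3} = 3 + 2 = 5
F_{6} = F_{5} + F_{4} = 5 + 3 = 8
F_{7} = F_{6} + F_{5} = 8 + 5 = 13
F_{8} = F_{7} + F_{6} = 13 + 8 = 21
F_{9} = F_{8} + F_{7} = 21 + 13 = 34
F_{10} = F_{9} + F_{8} = 34 + 21 = 55
F_{11} = F_{10} + F_{9} = 55 + 34 = 89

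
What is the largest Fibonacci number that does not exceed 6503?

4181

4181 ≤ 6503 < 6765, so the largest Fibonacci number not exceeding 6503 is 4181.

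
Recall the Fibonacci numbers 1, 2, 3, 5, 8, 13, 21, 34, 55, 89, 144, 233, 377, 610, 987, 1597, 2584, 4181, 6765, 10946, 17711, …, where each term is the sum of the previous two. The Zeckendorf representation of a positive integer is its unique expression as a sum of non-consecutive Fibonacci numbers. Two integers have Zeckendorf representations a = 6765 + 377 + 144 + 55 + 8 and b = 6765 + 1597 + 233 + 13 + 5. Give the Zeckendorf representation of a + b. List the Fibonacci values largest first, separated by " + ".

10946 + 4181 + 610 + 144 + 55 + 21 + 5

The two numbers are 7349 and 8613, so their sum is 15962.
Repeatedly subtract the largest Fibonacci number that fits:
15962: greatest Fibonacci not exceeding it is 10946, leaving 5016
5016: greatest Fibonacci not exceeding it is 4181, leaving 835
835: greatest Fibonacci not exceeding it is 610, leaving 225
225: greatest Fibonacci not exceeding it is 144, leaving 81
81: greatest Fibonacci not exceeding it is 55, leaving 26
26: greatest Fibonacci not exceeding it is 21, leaving 5
5: greatest Fibonacci not exceeding it is 5, leaving 0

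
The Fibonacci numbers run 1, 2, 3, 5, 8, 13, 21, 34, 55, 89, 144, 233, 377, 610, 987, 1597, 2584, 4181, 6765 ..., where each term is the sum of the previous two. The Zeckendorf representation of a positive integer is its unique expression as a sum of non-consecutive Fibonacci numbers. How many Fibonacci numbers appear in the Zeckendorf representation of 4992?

5

largest Fibonacci ≤ 4992 is 4181; 4992 − 4181 = 811
largest Fibonacci ≤ 811 is 610; 811 − 610 = 201
largest Fibonacci ≤ 201 is 144; 201 − 144 = 57
largest Fibonacci ≤ 57 is 55; 57 − 55 = 2
largest Fibonacci ≤ 2 is 2; 2 − 2 = 0
4992 = 4181 + 610 + 144 + 55 + 2, which has 5 terms.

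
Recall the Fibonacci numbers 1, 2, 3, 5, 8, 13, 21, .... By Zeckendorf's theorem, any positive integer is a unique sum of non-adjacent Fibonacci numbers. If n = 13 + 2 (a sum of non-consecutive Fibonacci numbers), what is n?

15

13 + 2 = 15.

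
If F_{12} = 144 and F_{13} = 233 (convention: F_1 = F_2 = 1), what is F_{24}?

46368

By the doubling identity F_{2k} = F_k(2F_{k+1} − F_k): F_{24} = 144·(2·233 − 144) = 144·322 = 46368.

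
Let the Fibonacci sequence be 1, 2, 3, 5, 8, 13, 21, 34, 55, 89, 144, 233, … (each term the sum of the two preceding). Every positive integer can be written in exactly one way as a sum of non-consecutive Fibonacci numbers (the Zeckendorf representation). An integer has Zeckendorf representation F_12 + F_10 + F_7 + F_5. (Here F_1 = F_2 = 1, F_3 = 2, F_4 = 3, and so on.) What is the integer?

F_12 + F_10 + F_7 + F_5 = 144 + 55 + 13 + 5 = 217.

217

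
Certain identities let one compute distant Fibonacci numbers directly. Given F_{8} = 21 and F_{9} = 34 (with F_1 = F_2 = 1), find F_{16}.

By the doubling identity F_{2k} = F_k(2F_{k+1} − F_k): F_{16} = 21·(2·34 − 21) = 21·47 = 987.

987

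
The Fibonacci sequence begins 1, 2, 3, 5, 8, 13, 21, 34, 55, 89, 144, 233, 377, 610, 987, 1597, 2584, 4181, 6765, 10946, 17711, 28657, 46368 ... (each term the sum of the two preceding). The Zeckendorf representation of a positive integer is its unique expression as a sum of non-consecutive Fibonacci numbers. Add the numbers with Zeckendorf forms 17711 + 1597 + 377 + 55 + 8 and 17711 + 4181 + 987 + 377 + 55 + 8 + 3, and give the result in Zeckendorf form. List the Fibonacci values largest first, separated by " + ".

28657 + 10946 + 2584 + 610 + 233 + 34 + 5 + 1

The two numbers are 19748 and 23322, so their sum is 43070.
28657 ≤ 43070 < 46368, so take 28657; remainder 14413
10946 ≤ 14413 < 17711, so take 10946; remainder 3467
2584 ≤ 3467 < 4181, so take 2584; remainder 883
610 ≤ 883 < 987, so take 610; remainder 273
233 ≤ 273 < 377, so take 233; remainder 40
34 ≤ 40 < 55, so take 34; remainder 6
5 ≤ 6 < 8, so take 5; remainder 1
1 ≤ 1 < 2, so take 1; remainder 0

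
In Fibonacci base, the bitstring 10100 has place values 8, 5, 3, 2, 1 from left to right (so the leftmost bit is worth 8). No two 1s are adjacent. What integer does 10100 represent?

Summing the place values of the 1 bits: 8 + 3 = 11.

11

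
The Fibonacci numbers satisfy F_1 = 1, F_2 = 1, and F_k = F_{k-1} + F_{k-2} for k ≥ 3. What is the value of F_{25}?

75025

Iterating the recurrence up to F_{20} = 6765 and F_{19} = 4181:
F_{21} = F_{20} + F_{19} = 6765 + 4181 = 10946
F_{22} = F_{21} + F_{20} = 10946 + 6765 = 17711
F_{23} = F_{22} + F_{21} = 17711 + 10946 = 28657
F_{24} = F_{23} + F_{22} = 28657 + 17711 = 46368
F_{25} = F_{24} + F_{23} = 46368 + 28657 = 75025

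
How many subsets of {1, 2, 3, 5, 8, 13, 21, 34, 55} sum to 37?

37 = 34+3 = 34+2+1 = 21+13+3 = 21+13+2+1 = 21+8+5+3 = … (1 more), for 6 in all.

6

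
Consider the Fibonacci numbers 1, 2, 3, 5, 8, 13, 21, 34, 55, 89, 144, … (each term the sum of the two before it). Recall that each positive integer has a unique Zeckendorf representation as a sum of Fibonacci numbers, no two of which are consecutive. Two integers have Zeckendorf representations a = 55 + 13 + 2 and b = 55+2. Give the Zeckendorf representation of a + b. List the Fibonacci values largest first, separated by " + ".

89 + 34 + 3 + 1

The two numbers are 70 and 57, so their sum is 127.
Greedy algorithm:
subtract 89 from 127: 38 remains
subtract 34 from 38: 4 remains
subtract 3 from 4: 1 remains
subtract 1 from 1: 0 remains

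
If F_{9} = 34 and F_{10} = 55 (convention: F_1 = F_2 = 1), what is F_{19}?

4181

By F_{2k+1} = F_k² + F_{k+1}²: F_{19} = 34² + 55² = 1156 + 3025 = 4181.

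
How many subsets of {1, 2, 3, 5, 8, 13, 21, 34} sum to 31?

Each representation comes from the Zeckendorf form by replacing some F_k with F_{k−1} + F_{k−2} where possible.
31 = 21+8+2 = 21+5+3+2 = 13+8+5+3+2 — 3 representations.

3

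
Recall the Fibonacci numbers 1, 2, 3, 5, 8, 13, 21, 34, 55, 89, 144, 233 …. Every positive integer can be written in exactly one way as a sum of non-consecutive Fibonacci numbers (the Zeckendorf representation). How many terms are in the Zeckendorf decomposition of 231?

5

take 144 (≤ 231); 231 − 144 = 87
take 55 (≤ 87); 87 − 55 = 32
take 21 (≤ 32); 32 − 21 = 11
take 8 (≤ 11); 11 − 8 = 3
take 3 (≤ 3); 3 − 3 = 0
231 = 144 + 55 + 21 + 8 + 3, which has 5 terms.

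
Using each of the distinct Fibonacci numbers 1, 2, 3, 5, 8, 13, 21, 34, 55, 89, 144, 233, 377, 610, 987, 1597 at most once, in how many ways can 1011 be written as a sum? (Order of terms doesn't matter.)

Starting from the Zeckendorf form and repeatedly splitting a term F_k into F_{k−1} + F_{k−2} (when neither is already used) reaches every representation.
1011 = 987+21+3 = 987+21+2+1 = 987+13+8+3 = 610+377+21+3 = … (19 more), for 23 in all.

23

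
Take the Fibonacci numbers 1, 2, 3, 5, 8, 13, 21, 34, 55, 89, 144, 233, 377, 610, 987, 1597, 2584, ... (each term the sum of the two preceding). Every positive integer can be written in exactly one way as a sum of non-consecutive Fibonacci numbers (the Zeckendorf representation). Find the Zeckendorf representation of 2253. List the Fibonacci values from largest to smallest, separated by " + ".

1597 + 610 + 34 + 8 + 3 + 1

Greedily peel off the largest Fibonacci term at each step:
subtract 1597 from 2253: 656 remains
subtract 610 from 656: 46 remains
subtract 34 from 46: 12 remains
subtract 8 from 12: 4 remains
subtract 3 from 4: 1 remains
subtract 1 from 1: 0 remains
So 2253 = 1597 + 610 + 34 + 8 + 3 + 1, with no two terms consecutive in the sequence.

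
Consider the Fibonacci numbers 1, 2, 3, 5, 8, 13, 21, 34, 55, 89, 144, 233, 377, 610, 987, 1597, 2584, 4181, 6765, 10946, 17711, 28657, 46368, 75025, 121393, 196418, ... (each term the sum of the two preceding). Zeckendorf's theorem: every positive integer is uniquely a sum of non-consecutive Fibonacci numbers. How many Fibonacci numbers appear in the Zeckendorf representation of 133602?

7

133602 − 121393 = 12209
12209 − 10946 = 1263
1263 − 987 = 276
276 − 233 = 43
43 − 34 = 9
9 − 8 = 1
1 − 1 = 0
133602 = 121393 + 10946 + 987 + 233 + 34 + 8 + 1, which has 7 terms.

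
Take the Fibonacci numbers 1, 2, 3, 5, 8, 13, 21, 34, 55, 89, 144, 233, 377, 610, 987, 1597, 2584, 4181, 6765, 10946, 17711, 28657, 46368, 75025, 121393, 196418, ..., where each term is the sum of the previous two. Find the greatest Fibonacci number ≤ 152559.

121393 ≤ 152559 < 196418, so the largest Fibonacci number not exceeding 152559 is 121393.

121393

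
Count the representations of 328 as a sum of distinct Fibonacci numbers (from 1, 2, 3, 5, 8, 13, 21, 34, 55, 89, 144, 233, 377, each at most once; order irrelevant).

Each representation comes from the Zeckendorf form by replacing some F_k with F_{k−1} + F_{k−2} where possible.
328 = 233+89+5+1 = 233+89+3+2+1 = 233+55+34+5+1 = … (9 more), for 12 in all.

12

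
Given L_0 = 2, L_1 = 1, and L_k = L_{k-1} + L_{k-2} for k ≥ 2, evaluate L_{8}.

47

Iterating the recurrence up to L_{3} = 4 and L_{2} = 3:
L_{4} = L_{3} + L_{2} = 4 + 3 = 7
L_{5} = L_{4} + L_{3} = 7 + 4 = 11
L_{6} = L_{5} + L_{4} = 11 + 7 = 18
L_{7} = L_{6} + L_{5} = 18 + 11 = 29
L_{8} = L_{7} + L_{6} = 29 + 18 = 47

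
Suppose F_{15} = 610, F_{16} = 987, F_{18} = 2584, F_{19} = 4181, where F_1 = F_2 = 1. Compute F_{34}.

By the addition formula F_{m+n} = F_m F_{n+1} + F_{m−1} F_n with m=16, n=18: F_{34} = 987·4181 + 610·2584 = 4126647 + 1576240 = 5702887.

5702887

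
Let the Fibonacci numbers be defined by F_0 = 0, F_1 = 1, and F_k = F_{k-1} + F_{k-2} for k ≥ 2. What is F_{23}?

28657

Iterating the recurrence up to F_{16} = 987 and F_{15} = 610:
F_{17} = F_{16} + F_{15} = 987 + 610 = 1597
F_{18} = F_{17} + F_{16} = 1597 + 987 = 2584
F_{19} = F_{18} + F_{17} = 2584 + 1597 = 4181
F_{20} = F_{19} + F_{18} = 4181 + 2584 = 6765
F_{21} = F_{20} + F_{19} = 6765 + 4181 = 10946
F_{22} = F_{21} + F_{20} = 10946 + 6765 = 17711
F_{23} = F_{22} + F_{21} = 17711 + 10946 = 28657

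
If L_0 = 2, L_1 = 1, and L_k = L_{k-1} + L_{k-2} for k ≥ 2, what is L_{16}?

Iterating the recurrence up to L_{10} = 123 and L_{9} = 76:
L_{11} = L_{10} + L_{9} = 123 + 76 = 199
L_{12} = L_{11} + L_{10} = 199 + 123 = 322
L_{13} = L_{12} + L_{11} = 322 + 199 = 521
L_{14} = L_{13} + L_{12} = 521 + 322 = 843
L_{15} = L_{14} + L_{13} = 843 + 521 = 1364
L_{16} = L_{15} + L_{14} = 1364 + 843 = 2207

2207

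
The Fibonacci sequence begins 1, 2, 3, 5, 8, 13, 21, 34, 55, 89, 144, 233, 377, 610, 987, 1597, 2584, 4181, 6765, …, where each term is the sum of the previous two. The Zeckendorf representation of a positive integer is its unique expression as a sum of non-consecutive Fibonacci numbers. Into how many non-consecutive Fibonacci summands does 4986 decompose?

7

4986: greatest Fibonacci not exceeding it is 4181, leaving 805
805: greatest Fibonacci not exceeding it is 610, leaving 195
195: greatest Fibonacci not exceeding it is 144, leaving 51
51: greatest Fibonacci not exceeding it is 34, leaving 17
17: greatest Fibonacci not exceeding it is 13, leaving 4
4: greatest Fibonacci not exceeding it is 3, leaving 1
1: greatest Fibonacci not exceeding it is 1, leaving 0
4986 = 4181 + 610 + 144 + 34 + 13 + 3 + 1, which has 7 terms.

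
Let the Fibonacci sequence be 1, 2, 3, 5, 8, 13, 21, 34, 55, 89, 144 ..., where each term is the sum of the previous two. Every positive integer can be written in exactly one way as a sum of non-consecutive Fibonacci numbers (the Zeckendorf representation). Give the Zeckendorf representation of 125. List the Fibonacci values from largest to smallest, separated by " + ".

subtract 89 from 125: 36 remains
subtract 34 from 36: 2 remains
subtract 2 from 2: 0 remains
So 125 = 89 + 34 + 2, with no two terms consecutive in the sequence.

89 + 34 + 2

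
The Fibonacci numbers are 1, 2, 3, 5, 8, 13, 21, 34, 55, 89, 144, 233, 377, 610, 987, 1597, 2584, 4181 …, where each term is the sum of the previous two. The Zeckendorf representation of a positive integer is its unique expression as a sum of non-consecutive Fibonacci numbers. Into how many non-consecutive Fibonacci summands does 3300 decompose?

largest Fibonacci ≤ 3300 is 2584; 3300 − 2584 = 716
largest Fibonacci ≤ 716 is 610; 716 − 610 = 106
largest Fibonacci ≤ 106 is 89; 106 − 89 = 17
largest Fibonacci ≤ 17 is 13; 17 − 13 = 4
largest Fibonacci ≤ 4 is 3; 4 − 3 = 1
largest Fibonacci ≤ 1 is 1; 1 − 1 = 0
3300 = 2584 + 610 + 89 + 13 + 3 + 1, which has 6 terms.

6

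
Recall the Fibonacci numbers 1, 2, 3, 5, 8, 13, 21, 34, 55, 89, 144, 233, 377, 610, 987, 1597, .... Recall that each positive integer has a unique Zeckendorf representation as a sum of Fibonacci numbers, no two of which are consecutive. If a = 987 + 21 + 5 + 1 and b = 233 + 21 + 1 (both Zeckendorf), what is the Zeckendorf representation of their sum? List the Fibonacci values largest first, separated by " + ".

987 + 233 + 34 + 13 + 2

The two numbers are 1014 and 255, so their sum is 1269.
Greedily peel off the largest Fibonacci term at each step:
1269 − 987 = 282
282 − 233 = 49
49 − 34 = 15
15 − 13 = 2
2 − 2 = 0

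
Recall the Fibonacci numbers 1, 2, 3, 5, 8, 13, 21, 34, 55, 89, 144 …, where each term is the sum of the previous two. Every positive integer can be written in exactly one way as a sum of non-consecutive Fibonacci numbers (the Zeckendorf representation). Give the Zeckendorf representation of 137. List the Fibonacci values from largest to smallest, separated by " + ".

subtract 89 from 137: 48 remains
subtract 34 from 48: 14 remains
subtract 13 from 14: 1 remains
subtract 1 from 1: 0 remains
So 137 = 89 + 34 + 13 + 1, with no two terms consecutive in the sequence.

89 + 34 + 13 + 1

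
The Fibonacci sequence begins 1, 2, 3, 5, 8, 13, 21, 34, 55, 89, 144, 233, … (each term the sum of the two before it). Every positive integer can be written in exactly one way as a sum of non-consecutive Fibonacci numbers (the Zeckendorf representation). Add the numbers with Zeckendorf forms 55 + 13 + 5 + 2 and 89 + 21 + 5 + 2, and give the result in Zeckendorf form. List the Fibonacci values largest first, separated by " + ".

The two numbers are 75 and 117, so their sum is 192.
192 − 144 = 48
48 − 34 = 14
14 − 13 = 1
1 − 1 = 0

144 + 34 + 13 + 1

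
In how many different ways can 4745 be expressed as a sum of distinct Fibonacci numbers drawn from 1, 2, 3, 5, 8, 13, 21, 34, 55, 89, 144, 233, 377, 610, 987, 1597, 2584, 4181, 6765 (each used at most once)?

4745 = 4181+377+144+34+8+1 = 4181+377+144+34+5+3+1 = 4181+377+144+21+13+8+1 = … (33 more), for 36 in all.

36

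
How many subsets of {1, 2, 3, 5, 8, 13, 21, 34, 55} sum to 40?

5

Each representation comes from the Zeckendorf form by replacing some F_k with F_{k−1} + F_{k−2} where possible.
40 = 34+5+1 = 34+3+2+1 = 21+13+5+1 = 21+13+3+2+1 = 21+8+5+3+2+1 — 5 representations.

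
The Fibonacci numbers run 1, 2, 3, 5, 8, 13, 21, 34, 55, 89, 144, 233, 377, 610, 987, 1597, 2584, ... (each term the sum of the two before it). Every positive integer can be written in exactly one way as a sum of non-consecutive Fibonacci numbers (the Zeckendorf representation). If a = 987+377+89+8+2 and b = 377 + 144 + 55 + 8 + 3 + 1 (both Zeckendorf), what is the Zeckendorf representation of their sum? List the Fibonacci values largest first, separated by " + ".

1597 + 377 + 55 + 21 + 1

The two numbers are 1463 and 588, so their sum is 2051.
take 1597 (≤ 2051); 2051 − 1597 = 454
take 377 (≤ 454); 454 − 377 = 77
take 55 (≤ 77); 77 − 55 = 22
take 21 (≤ 22); 22 − 21 = 1
take 1 (≤ 1); 1 − 1 = 0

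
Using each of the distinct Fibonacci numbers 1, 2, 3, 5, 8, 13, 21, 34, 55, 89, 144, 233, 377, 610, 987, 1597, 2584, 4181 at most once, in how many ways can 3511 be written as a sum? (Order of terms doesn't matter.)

Each representation comes from the Zeckendorf form by replacing some F_k with F_{k−1} + F_{k−2} where possible.
3511 = 2584+610+233+55+21+8 = 2584+610+233+55+21+5+3 = 2584+610+144+89+55+21+8 = 2584+610+233+55+21+5+2+1 = 2584+610+233+55+13+8+5+3 = … (37 more), for 42 in all.

42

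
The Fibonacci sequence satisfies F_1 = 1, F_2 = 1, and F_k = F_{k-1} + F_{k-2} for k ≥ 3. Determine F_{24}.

Iterating the recurrence up to F_{17} = 1597 and F_{16} = 987:
F_{18} = F_{17} + F_{16} = 1597 + 987 = 2584
F_{19} = F_{18} + F_{17} = 2584 + 1597 = 4181
F_{20} = F_{19} + F_{18} = 4181 + 2584 = 6765
F_{21} = F_{20} + F_{19} = 6765 + 4181 = 10946
F_{22} = F_{21} + F_{20} = 10946 + 6765 = 17711
F_{23} = F_{22} + F_{21} = 17711 + 10946 = 28657
F_{24} = F_{23} + F_{22} = 28657 + 17711 = 46368

46368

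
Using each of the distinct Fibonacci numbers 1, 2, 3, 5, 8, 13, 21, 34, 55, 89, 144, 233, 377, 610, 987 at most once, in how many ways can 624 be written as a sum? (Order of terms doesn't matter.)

14

Each representation comes from the Zeckendorf form by replacing some F_k with F_{k−1} + F_{k−2} where possible.
624 = 610+13+1 = 610+8+5+1 = 377+233+13+1 = … (11 more), for 14 in all.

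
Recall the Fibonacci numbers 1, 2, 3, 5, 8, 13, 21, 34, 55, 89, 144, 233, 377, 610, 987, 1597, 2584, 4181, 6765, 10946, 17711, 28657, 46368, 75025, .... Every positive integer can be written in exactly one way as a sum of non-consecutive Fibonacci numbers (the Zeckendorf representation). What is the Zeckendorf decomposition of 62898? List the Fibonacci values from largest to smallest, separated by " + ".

46368 + 10946 + 4181 + 987 + 377 + 34 + 5

subtract 46368 from 62898: 16530 remains
subtract 10946 from 16530: 5584 remains
subtract 4181 from 5584: 1403 remains
subtract 987 from 1403: 416 remains
subtract 377 from 416: 39 remains
subtract 34 from 39: 5 remains
subtract 5 from 5: 0 remains
So 62898 = 46368 + 10946 + 4181 + 987 + 377 + 34 + 5, with no two terms consecutive in the sequence.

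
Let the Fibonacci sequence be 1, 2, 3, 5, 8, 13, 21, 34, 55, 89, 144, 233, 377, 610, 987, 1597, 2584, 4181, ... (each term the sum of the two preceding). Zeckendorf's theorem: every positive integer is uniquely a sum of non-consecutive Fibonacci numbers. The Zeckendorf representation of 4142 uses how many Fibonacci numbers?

7

Repeatedly subtract the largest Fibonacci number that fits:
4142 − 2584 = 1558
1558 − 987 = 571
571 − 377 = 194
194 − 144 = 50
50 − 34 = 16
16 − 13 = 3
3 − 3 = 0
4142 = 2584 + 987 + 377 + 144 + 34 + 13 + 3, which has 7 terms.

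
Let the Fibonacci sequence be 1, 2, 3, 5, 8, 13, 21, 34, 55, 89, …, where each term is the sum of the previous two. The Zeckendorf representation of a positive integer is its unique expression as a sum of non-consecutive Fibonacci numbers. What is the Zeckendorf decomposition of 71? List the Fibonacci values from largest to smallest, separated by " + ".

Repeatedly subtract the largest Fibonacci number that fits:
take 55 (≤ 71); 71 − 55 = 16
take 13 (≤ 16); 16 − 13 = 3
take 3 (≤ 3); 3 − 3 = 0
So 71 = 55 + 13 + 3, with no two terms consecutive in the sequence.

55 + 13 + 3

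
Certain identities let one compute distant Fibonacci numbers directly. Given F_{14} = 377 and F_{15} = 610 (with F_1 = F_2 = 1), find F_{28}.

317811

By the doubling identity F_{2k} = F_k(2F_{k+1} − F_k): F_{28} = 377·(2·610 − 377) = 377·843 = 317811.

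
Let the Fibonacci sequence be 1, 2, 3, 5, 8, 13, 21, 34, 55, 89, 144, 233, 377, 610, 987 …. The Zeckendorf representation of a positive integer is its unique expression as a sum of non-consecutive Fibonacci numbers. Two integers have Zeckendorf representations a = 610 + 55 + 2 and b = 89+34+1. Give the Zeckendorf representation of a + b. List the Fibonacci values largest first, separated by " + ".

610 + 144 + 34 + 3

The two numbers are 667 and 124, so their sum is 791.
largest Fibonacci ≤ 791 is 610; 791 − 610 = 181
largest Fibonacci ≤ 181 is 144; 181 − 144 = 37
largest Fibonacci ≤ 37 is 34; 37 − 34 = 3
largest Fibonacci ≤ 3 is 3; 3 − 3 = 0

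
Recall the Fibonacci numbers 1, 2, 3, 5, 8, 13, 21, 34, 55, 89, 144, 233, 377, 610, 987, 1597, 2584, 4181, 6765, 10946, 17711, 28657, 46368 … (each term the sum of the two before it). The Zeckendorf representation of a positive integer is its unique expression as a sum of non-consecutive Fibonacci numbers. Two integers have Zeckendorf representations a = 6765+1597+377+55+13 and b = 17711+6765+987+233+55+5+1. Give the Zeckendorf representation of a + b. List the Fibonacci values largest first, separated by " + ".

28657 + 4181 + 1597 + 89 + 34 + 5 + 1

The two numbers are 8807 and 25757, so their sum is 34564.
Greedily peel off the largest Fibonacci term at each step:
subtract 28657 from 34564: 5907 remains
subtract 4181 from 5907: 1726 remains
subtract 1597 from 1726: 129 remains
subtract 89 from 129: 40 remains
subtract 34 from 40: 6 remains
subtract 5 from 6: 1 remains
subtract 1 from 1: 0 remains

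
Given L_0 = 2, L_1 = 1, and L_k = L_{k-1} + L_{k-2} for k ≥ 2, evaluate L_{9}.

76

Iterating the recurrence up to L_{5} = 11 and L_{4} = 7:
L_{6} = L_{5} + L_{4} = 11 + 7 = 18
L_{7} = L_{6} + L_{5} = 18 + 11 = 29
L_{8} = L_{7} + L_{6} = 29 + 18 = 47
L_{9} = L_{8} + L_{7} = 47 + 29 = 76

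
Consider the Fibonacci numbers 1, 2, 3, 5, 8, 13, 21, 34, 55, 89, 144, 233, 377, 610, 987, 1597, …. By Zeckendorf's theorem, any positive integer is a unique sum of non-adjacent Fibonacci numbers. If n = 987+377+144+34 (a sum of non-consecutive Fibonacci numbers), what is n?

987+377+144+34 = 1542.

1542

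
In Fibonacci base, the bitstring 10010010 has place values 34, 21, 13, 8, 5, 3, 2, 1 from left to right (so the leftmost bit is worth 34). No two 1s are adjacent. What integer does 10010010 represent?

44

Summing the place values of the 1 bits: 34 + 8 + 2 = 44.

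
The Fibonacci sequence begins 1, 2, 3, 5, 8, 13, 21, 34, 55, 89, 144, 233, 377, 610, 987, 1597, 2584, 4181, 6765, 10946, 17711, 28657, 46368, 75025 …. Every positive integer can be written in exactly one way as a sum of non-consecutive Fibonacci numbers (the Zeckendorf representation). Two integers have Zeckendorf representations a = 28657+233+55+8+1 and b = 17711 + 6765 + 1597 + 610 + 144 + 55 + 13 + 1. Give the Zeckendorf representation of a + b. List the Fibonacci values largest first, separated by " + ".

46368 + 6765 + 2584 + 89 + 34 + 8 + 2

The two numbers are 28954 and 26896, so their sum is 55850.
55850: greatest Fibonacci not exceeding it is 46368, leaving 9482
9482: greatest Fibonacci not exceeding it is 6765, leaving 2717
2717: greatest Fibonacci not exceeding it is 2584, leaving 133
133: greatest Fibonacci not exceeding it is 89, leaving 44
44: greatest Fibonacci not exceeding it is 34, leaving 10
10: greatest Fibonacci not exceeding it is 8, leaving 2
2: greatest Fibonacci not exceeding it is 2, leaving 0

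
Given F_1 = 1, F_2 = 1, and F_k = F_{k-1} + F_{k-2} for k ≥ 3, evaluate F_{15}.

Iterating the recurrence up to F_{7} = 13 and F_{6} = 8:
F_{8} = F_{7} + F_{6} = 13 + 8 = 21
F_{9} = F_{8} + F_{7} = 21 + 13 = 34
F_{10} = F_{9} + F_{8} = 34 + 21 = 55
F_{11} = F_{10} + F_{9} = 55 + 34 = 89
F_{12} = F_{11} + F_{10} = 89 + 55 = 144
F_{13} = F_{12} + F_{11} = 144 + 89 = 233
F_{14} = F_{13} + F_{12} = 233 + 144 = 377
F_{15} = F_{14} + F_{13} = 377 + 233 = 610

610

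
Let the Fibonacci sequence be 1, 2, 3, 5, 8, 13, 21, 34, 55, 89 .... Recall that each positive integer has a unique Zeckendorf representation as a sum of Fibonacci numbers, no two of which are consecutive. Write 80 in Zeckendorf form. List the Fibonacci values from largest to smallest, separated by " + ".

Greedily peel off the largest Fibonacci term at each step:
largest Fibonacci ≤ 80 is 55; 80 − 55 = 25
largest Fibonacci ≤ 25 is 21; 25 − 21 = 4
largest Fibonacci ≤ 4 is 3; 4 − 3 = 1
largest Fibonacci ≤ 1 is 1; 1 − 1 = 0
So 80 = 55 + 21 + 3 + 1, with no two terms consecutive in the sequence.

55 + 21 + 3 + 1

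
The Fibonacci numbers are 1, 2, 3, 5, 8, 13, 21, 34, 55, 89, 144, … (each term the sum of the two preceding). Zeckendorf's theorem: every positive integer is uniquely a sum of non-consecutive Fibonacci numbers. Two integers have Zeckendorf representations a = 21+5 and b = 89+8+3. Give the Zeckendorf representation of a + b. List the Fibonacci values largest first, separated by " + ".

89 + 34 + 3

The two numbers are 26 and 100, so their sum is 126.
Greedily peel off the largest Fibonacci term at each step:
largest Fibonacci ≤ 126 is 89; 126 − 89 = 37
largest Fibonacci ≤ 37 is 34; 37 − 34 = 3
largest Fibonacci ≤ 3 is 3; 3 − 3 = 0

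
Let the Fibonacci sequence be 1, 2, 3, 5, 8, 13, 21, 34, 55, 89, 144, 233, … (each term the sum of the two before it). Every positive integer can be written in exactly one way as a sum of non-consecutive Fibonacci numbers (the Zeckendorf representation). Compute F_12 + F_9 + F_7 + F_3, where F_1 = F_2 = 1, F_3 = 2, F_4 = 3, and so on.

193

F_12 + F_9 + F_7 + F_3 = 144 + 34 + 13 + 2 = 193.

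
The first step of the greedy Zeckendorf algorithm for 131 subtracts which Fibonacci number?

89 ≤ 131 < 144, so the largest Fibonacci number not exceeding 131 is 89.

89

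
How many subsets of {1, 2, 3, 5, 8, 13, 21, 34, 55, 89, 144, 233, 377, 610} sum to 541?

541 = 377+144+13+5+2 = 377+89+55+13+5+2 = 377+89+34+21+13+5+2 = … (2 more), for 5 in all.

5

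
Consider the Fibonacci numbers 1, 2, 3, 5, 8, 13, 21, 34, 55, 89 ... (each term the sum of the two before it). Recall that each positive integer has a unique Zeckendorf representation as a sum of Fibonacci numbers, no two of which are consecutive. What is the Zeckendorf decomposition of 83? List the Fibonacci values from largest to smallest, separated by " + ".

55 + 21 + 5 + 2

Greedy algorithm:
55 ≤ 83 < 89, so take 55; remainder 28
21 ≤ 28 < 34, so take 21; remainder 7
5 ≤ 7 < 8, so take 5; remainder 2
2 ≤ 2 < 3, so take 2; remainder 0
So 83 = 55 + 21 + 5 + 2, with no two terms consecutive in the sequence.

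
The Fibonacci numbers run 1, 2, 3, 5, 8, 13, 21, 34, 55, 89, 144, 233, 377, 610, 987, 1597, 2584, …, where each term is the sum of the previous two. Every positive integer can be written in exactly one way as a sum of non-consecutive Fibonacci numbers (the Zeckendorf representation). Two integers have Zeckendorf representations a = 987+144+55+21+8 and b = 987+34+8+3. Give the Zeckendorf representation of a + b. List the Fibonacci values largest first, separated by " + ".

The two numbers are 1215 and 1032, so their sum is 2247.
2247: greatest Fibonacci not exceeding it is 1597, leaving 650
650: greatest Fibonacci not exceeding it is 610, leaving 40
40: greatest Fibonacci not exceeding it is 34, leaving 6
6: greatest Fibonacci not exceeding it is 5, leaving 1
1: greatest Fibonacci not exceeding it is 1, leaving 0

1597 + 610 + 34 + 5 + 1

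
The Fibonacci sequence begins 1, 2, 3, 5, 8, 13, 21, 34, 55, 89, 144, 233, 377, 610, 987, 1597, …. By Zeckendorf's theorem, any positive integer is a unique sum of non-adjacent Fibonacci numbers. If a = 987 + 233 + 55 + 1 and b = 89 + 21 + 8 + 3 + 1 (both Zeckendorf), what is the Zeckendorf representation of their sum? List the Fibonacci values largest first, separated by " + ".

The two numbers are 1276 and 122, so their sum is 1398.
1398: greatest Fibonacci not exceeding it is 987, leaving 411
411: greatest Fibonacci not exceeding it is 377, leaving 34
34: greatest Fibonacci not exceeding it is 34, leaving 0

987 + 377 + 34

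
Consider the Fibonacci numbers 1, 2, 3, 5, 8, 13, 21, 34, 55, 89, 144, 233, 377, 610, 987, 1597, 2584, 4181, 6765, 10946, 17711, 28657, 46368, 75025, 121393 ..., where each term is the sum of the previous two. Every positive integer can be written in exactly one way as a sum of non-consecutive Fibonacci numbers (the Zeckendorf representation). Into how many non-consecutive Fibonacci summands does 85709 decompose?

Greedy algorithm:
subtract 75025 from 85709: 10684 remains
subtract 6765 from 10684: 3919 remains
subtract 2584 from 3919: 1335 remains
subtract 987 from 1335: 348 remains
subtract 233 from 348: 115 remains
subtract 89 from 115: 26 remains
subtract 21 from 26: 5 remains
subtract 5 from 5: 0 remains
85709 = 75025 + 6765 + 2584 + 987 + 233 + 89 + 21 + 5, which has 8 terms.

8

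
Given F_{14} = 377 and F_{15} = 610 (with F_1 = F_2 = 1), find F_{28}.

By the doubling identity F_{2k} = F_k(2F_{k+1} − F_k): F_{28} = 377·(2·610 − 377) = 377·843 = 317811.

317811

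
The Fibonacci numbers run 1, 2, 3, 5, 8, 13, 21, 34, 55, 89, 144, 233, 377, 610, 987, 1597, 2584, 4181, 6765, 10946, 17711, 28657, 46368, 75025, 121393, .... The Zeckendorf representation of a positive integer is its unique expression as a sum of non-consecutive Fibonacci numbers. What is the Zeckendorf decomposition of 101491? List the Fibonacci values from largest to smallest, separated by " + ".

Greedy algorithm:
largest Fibonacci ≤ 101491 is 75025; 101491 − 75025 = 26466
largest Fibonacci ≤ 26466 is 17711; 26466 − 17711 = 8755
largest Fibonacci ≤ 8755 is 6765; 8755 − 6765 = 1990
largest Fibonacci ≤ 1990 is 1597; 1990 − 1597 = 393
largest Fibonacci ≤ 393 is 377; 393 − 377 = 16
largest Fibonacci ≤ 16 is 13; 16 − 13 = 3
largest Fibonacci ≤ 3 is 3; 3 − 3 = 0
So 101491 = 75025 + 17711 + 6765 + 1597 + 377 + 13 + 3, with no two terms consecutive in the sequence.

75025 + 17711 + 6765 + 1597 + 377 + 13 + 3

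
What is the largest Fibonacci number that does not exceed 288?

233 ≤ 288 < 377, so the largest Fibonacci number not exceeding 288 is 233.

233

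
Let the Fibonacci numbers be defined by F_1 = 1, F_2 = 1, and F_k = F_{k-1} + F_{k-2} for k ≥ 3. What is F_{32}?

Iterating the recurrence up to F_{25} = 75025 and F_{24} = 46368:
F_{26} = F_{25} + F_{24} = 75025 + 46368 = 121393
F_{27} = F_{26} + F_{25} = 121393 + 75025 = 196418
F_{28} = F_{27} + F_{26} = 196418 + 121393 = 317811
F_{29} = F_{28} + F_{27} = 317811 + 196418 = 514229
F_{30} = F_{29} + F_{28} = 514229 + 317811 = 832040
F_{31} = F_{30} + F_{29} = 832040 + 514229 = 1346269
F_{32} = F_{31} + F_{30} = 1346269 + 832040 = 2178309

2178309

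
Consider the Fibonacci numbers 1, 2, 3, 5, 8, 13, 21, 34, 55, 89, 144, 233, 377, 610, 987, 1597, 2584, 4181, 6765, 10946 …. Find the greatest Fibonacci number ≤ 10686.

6765 ≤ 10686 < 10946, so the largest Fibonacci number not exceeding 10686 is 6765.

6765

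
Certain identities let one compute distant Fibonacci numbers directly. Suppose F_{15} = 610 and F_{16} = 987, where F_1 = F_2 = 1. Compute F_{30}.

832040

By the doubling identity F_{2k} = F_k(2F_{k+1} − F_k): F_{30} = 610·(2·987 − 610) = 610·1364 = 832040.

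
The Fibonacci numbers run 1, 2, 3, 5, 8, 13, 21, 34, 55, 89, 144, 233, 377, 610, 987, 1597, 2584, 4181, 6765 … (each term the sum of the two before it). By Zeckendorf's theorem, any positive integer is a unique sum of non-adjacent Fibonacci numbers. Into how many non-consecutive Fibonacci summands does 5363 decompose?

4181 ≤ 5363 < 6765, so take 4181; remainder 1182
987 ≤ 1182 < 1597, so take 987; remainder 195
144 ≤ 195 < 233, so take 144; remainder 51
34 ≤ 51 < 55, so take 34; remainder 17
13 ≤ 17 < 21, so take 13; remainder 4
3 ≤ 4 < 5, so take 3; remainder 1
1 ≤ 1 < 2, so take 1; remainder 0
5363 = 4181 + 987 + 144 + 34 + 13 + 3 + 1, which has 7 terms.

7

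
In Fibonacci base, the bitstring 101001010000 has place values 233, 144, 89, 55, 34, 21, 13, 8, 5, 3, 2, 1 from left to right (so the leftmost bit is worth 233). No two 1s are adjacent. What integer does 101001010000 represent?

351

Summing the place values of the 1 bits: 233 + 89 + 21 + 8 = 351.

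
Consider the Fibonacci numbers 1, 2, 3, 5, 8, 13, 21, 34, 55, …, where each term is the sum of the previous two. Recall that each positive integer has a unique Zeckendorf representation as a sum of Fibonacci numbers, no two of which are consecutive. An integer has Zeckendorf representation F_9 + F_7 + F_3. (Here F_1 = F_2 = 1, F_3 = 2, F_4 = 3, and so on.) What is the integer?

F_9 + F_7 + F_3 = 34 + 13 + 2 = 49.

49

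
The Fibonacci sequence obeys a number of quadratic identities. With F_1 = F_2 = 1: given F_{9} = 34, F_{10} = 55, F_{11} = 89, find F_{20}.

6765

By the addition formula F_{m+n} = F_m F_{n+1} + F_{m−1} F_n with m=10, n=10: F_{20} = 55·89 + 34·55 = 4895 + 1870 = 6765.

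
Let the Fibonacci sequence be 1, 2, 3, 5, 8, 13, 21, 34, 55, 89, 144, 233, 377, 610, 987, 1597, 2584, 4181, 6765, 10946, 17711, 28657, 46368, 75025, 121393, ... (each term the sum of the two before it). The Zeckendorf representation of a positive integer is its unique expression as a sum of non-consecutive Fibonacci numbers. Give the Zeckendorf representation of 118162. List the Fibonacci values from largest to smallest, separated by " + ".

75025 + 28657 + 10946 + 2584 + 610 + 233 + 89 + 13 + 5

Greedily peel off the largest Fibonacci term at each step:
75025 ≤ 118162 < 121393, so take 75025; remainder 43137
28657 ≤ 43137 < 46368, so take 28657; remainder 14480
10946 ≤ 14480 < 17711, so take 10946; remainder 3534
2584 ≤ 3534 < 4181, so take 2584; remainder 950
610 ≤ 950 < 987, so take 610; remainder 340
233 ≤ 340 < 377, so take 233; remainder 107
89 ≤ 107 < 144, so take 89; remainder 18
13 ≤ 18 < 21, so take 13; remainder 5
5 ≤ 5 < 8, so take 5; remainder 0
So 118162 = 75025 + 28657 + 10946 + 2584 + 610 + 233 + 89 + 13 + 5, with no two terms consecutive in the sequence.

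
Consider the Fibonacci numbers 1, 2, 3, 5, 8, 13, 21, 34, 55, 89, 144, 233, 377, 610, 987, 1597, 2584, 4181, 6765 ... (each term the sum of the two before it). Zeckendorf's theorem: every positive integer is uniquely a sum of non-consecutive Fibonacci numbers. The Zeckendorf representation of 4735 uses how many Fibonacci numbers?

7

4735 − 4181 = 554
554 − 377 = 177
177 − 144 = 33
33 − 21 = 12
12 − 8 = 4
4 − 3 = 1
1 − 1 = 0
4735 = 4181 + 377 + 144 + 21 + 8 + 3 + 1, which has 7 terms.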